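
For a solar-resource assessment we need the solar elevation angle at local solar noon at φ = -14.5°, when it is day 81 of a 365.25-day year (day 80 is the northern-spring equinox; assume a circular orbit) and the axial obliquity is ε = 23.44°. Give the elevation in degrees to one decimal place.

Solar longitude: λ_s = 360° × (81 − 80)/365.25 = 0.986°.
sin δ = sin 23.44° × sin 0.986° = 0.00684, so δ = +0.392°.
At local noon the hour angle is zero, so the zenith angle equals |φ − δ| = |-14.5° − (+0.392°)| = 14.892°.
Elevation = 90° − 14.892° = 75.1°.

75.1°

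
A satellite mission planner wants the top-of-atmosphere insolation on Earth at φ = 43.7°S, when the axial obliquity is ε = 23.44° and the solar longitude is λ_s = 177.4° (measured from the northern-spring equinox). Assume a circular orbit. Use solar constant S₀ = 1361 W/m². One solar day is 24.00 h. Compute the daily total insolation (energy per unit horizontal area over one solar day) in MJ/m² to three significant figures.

26.3 MJ/m²

Solar declination: sin δ = sin ε · sin λ_s = sin 23.44° × sin 177.4° = 0.01804, so δ = +1.034°.
cos H₀ = −tan(-43.7°) tan(+1.034°) = 0.0172, H₀ = 1.5535 rad.
Bracket: H₀ sin φ sin δ + cos φ cos δ sin H₀ = 1.5535×-0.69088×0.01804 + 0.72297×0.99984×0.99985 = -0.019362 + 0.722746 = 0.703384.
Q̄ = (S₀/π) × [bracket] = (1361/π) × 0.703384 = 304.72 W/m².
Daily total = Q̄ × 24.00 h × 3600 s/h = 304.72 × 24.00 × 3600 / 10⁶ = 26.33 MJ/m².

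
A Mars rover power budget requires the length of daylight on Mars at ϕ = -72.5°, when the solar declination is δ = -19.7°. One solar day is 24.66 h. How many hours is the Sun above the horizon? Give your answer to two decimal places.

Sunrise equation: cos h₀ = −tan ϕ · tan δ = -1.1356 ≤ −1, so the Sun never sets (polar day) and h₀ = π.
Daylight = 2h₀/(2π) × 24.66 h = (3.1416/π) × 24.66 = 24.66 h.

24.66 h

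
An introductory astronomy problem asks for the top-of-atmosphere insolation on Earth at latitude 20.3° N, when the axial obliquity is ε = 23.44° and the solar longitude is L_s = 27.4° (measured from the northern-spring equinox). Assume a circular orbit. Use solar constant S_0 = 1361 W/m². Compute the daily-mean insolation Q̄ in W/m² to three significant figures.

Q̄ ≈ 444 W/m²

Solar declination: sin δ = sin ε · sin L_s = sin 23.44° × sin 27.4° = 0.18306, so δ = +10.548°.
cos h₀ = −tan(+20.3°) tan(+10.548°) = -0.0689, h₀ = 1.6397 rad.
Bracket: h₀ sin ϕ sin δ + cos ϕ cos δ sin h₀ = 1.6397×0.34694×0.18306 + 0.93789×0.98310×0.99762 = 0.104139 + 0.919845 = 1.023984.
Q̄ = (S_0/π) × [bracket] = (1361/π) × 1.023984 = 443.6 W/m².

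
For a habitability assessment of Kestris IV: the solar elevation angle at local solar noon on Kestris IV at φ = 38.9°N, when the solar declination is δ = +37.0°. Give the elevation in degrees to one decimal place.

88.1°

At local noon the hour angle is zero, so the zenith angle equals |φ − δ| = |+38.9° − (+37.000°)| = 1.900°.
Elevation = 90° − 1.900° = 88.1°.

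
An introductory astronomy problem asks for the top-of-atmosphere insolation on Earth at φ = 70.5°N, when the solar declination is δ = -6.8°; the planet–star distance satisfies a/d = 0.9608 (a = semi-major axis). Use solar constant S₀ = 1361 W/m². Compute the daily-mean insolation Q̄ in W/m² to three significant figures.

cos H₀ = −tan(+70.5°) tan(-6.800°) = 0.3367, H₀ = 1.2274 rad.
Bracket: H₀ sin φ sin δ + cos φ cos δ sin H₀ = 1.2274×0.94264×-0.11840 + 0.33381×0.99297×0.94160 = -0.136988 + 0.312106 = 0.175118.
Inverse-square distance factor (a/d)² = 0.9608² = 0.923137.
Q̄ = (S₀/π) × 0.923137 × [bracket] = (1361/π) × 0.923137 × 0.175118 = 70.03 W/m².

Q̄ ≈ 70.0 W/m²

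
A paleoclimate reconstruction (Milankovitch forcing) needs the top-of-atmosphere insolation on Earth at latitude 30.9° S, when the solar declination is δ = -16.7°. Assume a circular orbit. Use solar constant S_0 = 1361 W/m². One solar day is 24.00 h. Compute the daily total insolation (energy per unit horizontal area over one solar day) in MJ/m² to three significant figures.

cos h₀ = −tan(-30.9°) tan(-16.700°) = -0.1796, h₀ = 1.7513 rad.
Bracket: h₀ sin ϕ sin δ + cos ϕ cos δ sin h₀ = 1.7513×-0.51354×-0.28736 + 0.85806×0.95782×0.98375 = 0.258441 + 0.808512 = 1.066953.
Q̄ = (S_0/π) × [bracket] = (1361/π) × 1.066953 = 462.23 W/m².
Daily total = Q̄ × 24.00 h × 3600 s/h = 462.23 × 24.00 × 3600 / 10⁶ = 39.94 MJ/m².

39.9 MJ/m²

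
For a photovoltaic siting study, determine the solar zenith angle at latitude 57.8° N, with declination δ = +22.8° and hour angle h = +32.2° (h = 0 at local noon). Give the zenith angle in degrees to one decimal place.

cos θ_z = sin ϕ sin δ + cos ϕ cos δ cos h = 0.327913 + 0.415683 = 0.743596.
θ_z = arccos(0.743596) = 42.0°.

θ_z = 42.0°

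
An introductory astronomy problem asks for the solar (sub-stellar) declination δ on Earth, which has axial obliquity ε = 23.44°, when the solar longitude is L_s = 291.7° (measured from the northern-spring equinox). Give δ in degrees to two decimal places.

δ = -21.69°

sin δ = sin ε · sin L_s = sin 23.44° × sin 291.7° = -0.369598.
δ = arcsin(-0.369598) = -21.69°.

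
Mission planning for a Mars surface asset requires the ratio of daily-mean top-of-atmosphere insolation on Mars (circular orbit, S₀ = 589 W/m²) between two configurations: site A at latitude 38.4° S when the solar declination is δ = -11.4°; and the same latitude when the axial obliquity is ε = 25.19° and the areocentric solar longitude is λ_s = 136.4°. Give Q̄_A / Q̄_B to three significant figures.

— Configuration A (φ=-38.4°):
cos H₀ = −tan(-38.4°) tan(-11.400°) = -0.1598, H₀ = 1.7313 rad.
Bracket: H₀ sin φ sin δ + cos φ cos δ sin H₀ = 1.7313×-0.62115×-0.19766 + 0.78369×0.98027×0.98715 = 0.212563 + 0.758356 = 0.970919.
Q̄ = (S₀/π) × [bracket] = (589/π) × 0.970919 = 182.03 W/m².
— Configuration B (φ=-38.4°):
sin δ = sin 25.19° × sin 136.4° = 0.29352, so δ = +17.069°.
cos H₀ = −tan(-38.4°) tan(+17.069°) = 0.2434, H₀ = 1.3250 rad.
Bracket: H₀ sin φ sin δ + cos φ cos δ sin H₀ = 1.3250×-0.62115×0.29352 + 0.78369×0.95595×0.96994 = -0.241574 + 0.726648 = 0.485074.
Q̄ = (S₀/π) × [bracket] = (589/π) × 0.485074 = 90.944 W/m².
Ratio Q̄_A / Q̄_B = 182.03 / 90.944 = 2.002.

Q̄_A / Q̄_B ≈ 2.00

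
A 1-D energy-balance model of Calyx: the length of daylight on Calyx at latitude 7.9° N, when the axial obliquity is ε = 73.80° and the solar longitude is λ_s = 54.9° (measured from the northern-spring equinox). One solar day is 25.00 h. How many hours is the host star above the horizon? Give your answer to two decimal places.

Solar declination: sin δ = sin ε · sin λ_s = sin 73.80° × sin 54.9° = 0.78566, so δ = +51.782°.
cos H₀ = −tan φ · tan δ = −tan(+7.9°) × tan(+51.782°) = -0.1762, so H₀ = 1.7479 rad = 100.15°.
Daylight = 2H₀/(2π) × 25.00 h = (1.7479/π) × 25.00 = 13.91 h.

13.91 h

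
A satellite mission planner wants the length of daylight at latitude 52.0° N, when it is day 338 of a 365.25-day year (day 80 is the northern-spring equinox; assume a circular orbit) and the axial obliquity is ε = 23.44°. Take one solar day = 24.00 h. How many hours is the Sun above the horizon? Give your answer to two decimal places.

Solar longitude: L_s = 360° × (338 − 80)/365.25 = 254.292°.
sin δ = sin 23.44° × sin 254.292° = -0.38293, so δ = -22.515°.
cos h₀ = −tan ϕ · tan δ = −tan(+52.0°) × tan(-22.515°) = 0.5306, so h₀ = 1.0115 rad = 57.96°.
Daylight = 2h₀/(2π) × 24.00 h = (1.0115/π) × 24.00 = 7.73 h.

7.73 h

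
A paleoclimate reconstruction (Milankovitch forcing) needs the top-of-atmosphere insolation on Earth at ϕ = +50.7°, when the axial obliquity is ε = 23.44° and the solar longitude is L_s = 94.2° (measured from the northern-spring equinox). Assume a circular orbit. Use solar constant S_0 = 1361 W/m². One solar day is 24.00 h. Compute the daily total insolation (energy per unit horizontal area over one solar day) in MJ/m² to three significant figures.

42.9 MJ/m²

Solar declination: sin δ = sin ε · sin L_s = sin 23.44° × sin 94.2° = 0.39672, so δ = +23.373°.
cos h₀ = −tan(+50.7°) tan(+23.373°) = -0.5280, h₀ = 2.1271 rad.
Bracket: h₀ sin ϕ sin δ + cos ϕ cos δ sin h₀ = 2.1271×0.77384×0.39672 + 0.63338×0.91794×0.84923 = 0.653015 + 0.493746 = 1.146761.
Q̄ = (S_0/π) × [bracket] = (1361/π) × 1.146761 = 496.80 W/m².
Daily total = Q̄ × 24.00 h × 3600 s/h = 496.80 × 24.00 × 3600 / 10⁶ = 42.92 MJ/m².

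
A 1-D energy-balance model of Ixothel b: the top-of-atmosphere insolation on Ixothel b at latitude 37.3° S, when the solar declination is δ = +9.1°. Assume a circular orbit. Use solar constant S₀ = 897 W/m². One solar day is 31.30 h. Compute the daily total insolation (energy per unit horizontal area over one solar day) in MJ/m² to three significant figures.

20.6 MJ/m²

cos H₀ = −tan(-37.3°) tan(+9.100°) = 0.1220, H₀ = 1.4485 rad.
Bracket: H₀ sin φ sin δ + cos φ cos δ sin H₀ = 1.4485×-0.60599×0.15816 + 0.79547×0.98741×0.99253 = -0.138829 + 0.779588 = 0.640759.
Q̄ = (S₀/π) × [bracket] = (897/π) × 0.640759 = 182.95 W/m².
Daily total = Q̄ × 31.30 h × 3600 s/h = 182.95 × 31.30 × 3600 / 10⁶ = 20.61 MJ/m².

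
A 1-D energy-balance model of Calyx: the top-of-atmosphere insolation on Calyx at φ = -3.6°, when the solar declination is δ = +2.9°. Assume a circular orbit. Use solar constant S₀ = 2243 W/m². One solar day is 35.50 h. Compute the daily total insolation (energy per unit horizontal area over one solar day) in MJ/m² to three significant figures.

cos H₀ = −tan(-3.6°) tan(+2.900°) = 0.0032, H₀ = 1.5676 rad.
Bracket: H₀ sin φ sin δ + cos φ cos δ sin H₀ = 1.5676×-0.06279×0.05059 + 0.99803×0.99872×0.99999 = -0.004980 + 0.996743 = 0.991763.
Q̄ = (S₀/π) × [bracket] = (2243/π) × 0.991763 = 708.09 W/m².
Daily total = Q̄ × 35.50 h × 3600 s/h = 708.09 × 35.50 × 3600 / 10⁶ = 90.49 MJ/m².

90.5 MJ/m²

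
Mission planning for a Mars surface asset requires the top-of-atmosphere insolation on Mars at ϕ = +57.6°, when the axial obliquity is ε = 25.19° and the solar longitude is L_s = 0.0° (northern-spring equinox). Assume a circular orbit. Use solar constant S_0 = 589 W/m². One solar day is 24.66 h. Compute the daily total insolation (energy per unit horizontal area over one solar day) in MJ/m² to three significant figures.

Solar declination: sin δ = sin ε · sin L_s = sin 25.19° × sin 0.0° = 0.00000, so δ = +0.000°.
cos h₀ = −tan(+57.6°) tan(+0.000°) = -0.0000, h₀ = 1.5708 rad.
Bracket: h₀ sin ϕ sin δ + cos ϕ cos δ sin h₀ = 1.5708×0.84433×0.00000 + 0.53583×1.00000×1.00000 = 0.000000 + 0.535830 = 0.535830.
Q̄ = (S_0/π) × [bracket] = (589/π) × 0.535830 = 100.46 W/m².
Daily total = Q̄ × 24.66 h × 3600 s/h = 100.46 × 24.66 × 3600 / 10⁶ = 8.918 MJ/m².

8.92 MJ/m²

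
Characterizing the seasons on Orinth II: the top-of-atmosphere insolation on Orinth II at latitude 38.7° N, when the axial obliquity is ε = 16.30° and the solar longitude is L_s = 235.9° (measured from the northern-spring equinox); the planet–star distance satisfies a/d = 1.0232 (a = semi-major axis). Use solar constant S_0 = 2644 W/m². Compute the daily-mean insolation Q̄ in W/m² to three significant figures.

Q̄ ≈ 480 W/m²

Solar declination: sin δ = sin ε · sin L_s = sin 16.30° × sin 235.9° = -0.23241, so δ = -13.439°.
cos h₀ = −tan(+38.7°) tan(-13.439°) = 0.1914, h₀ = 1.3782 rad.
Bracket: h₀ sin ϕ sin δ + cos ϕ cos δ sin h₀ = 1.3782×0.62524×-0.23241 + 0.78043×0.97262×0.98150 = -0.200269 + 0.745019 = 0.544750.
Inverse-square distance factor (a/d)² = 1.0232² = 1.046938.
Q̄ = (S_0/π) × 1.046938 × [bracket] = (2644/π) × 1.046938 × 0.544750 = 480.0 W/m².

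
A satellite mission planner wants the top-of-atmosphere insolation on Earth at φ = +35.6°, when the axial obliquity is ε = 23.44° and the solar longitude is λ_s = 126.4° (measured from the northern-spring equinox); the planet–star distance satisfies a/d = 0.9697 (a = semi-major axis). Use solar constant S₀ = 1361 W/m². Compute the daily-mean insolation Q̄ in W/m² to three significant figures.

Solar declination: sin δ = sin ε · sin λ_s = sin 23.44° × sin 126.4° = 0.32018, so δ = +18.674°.
cos H₀ = −tan(+35.6°) tan(+18.674°) = -0.2420, H₀ = 1.8152 rad.
Bracket: H₀ sin φ sin δ + cos φ cos δ sin H₀ = 1.8152×0.58212×0.32018 + 0.81310×0.94736×0.97029 = 0.338323 + 0.747413 = 1.085736.
Inverse-square distance factor (a/d)² = 0.9697² = 0.940318.
Q̄ = (S₀/π) × 0.940318 × [bracket] = (1361/π) × 0.940318 × 1.085736 = 442.3 W/m².

Q̄ ≈ 442 W/m²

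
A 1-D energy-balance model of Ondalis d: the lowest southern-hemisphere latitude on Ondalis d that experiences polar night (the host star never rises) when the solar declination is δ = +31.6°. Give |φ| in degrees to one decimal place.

Polar night requires cos H₀ = −tan φ tan δ ≥ 1, i.e. tan φ tan δ ≤ −1.
The boundary is |tan φ| · |tan δ| = 1, so |φ| = 90° − |δ| = 90° − 31.6° = 58.4° in the southern hemisphere.

|φ| = 58.4°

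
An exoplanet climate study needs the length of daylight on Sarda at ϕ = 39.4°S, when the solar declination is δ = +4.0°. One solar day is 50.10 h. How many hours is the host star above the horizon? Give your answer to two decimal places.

24.13 h

cos h₀ = −tan ϕ · tan δ = −tan(-39.4°) × tan(+4.000°) = 0.0574, so h₀ = 1.5133 rad = 86.71°.
Daylight = 2h₀/(2π) × 50.10 h = (1.5133/π) × 50.10 = 24.13 h.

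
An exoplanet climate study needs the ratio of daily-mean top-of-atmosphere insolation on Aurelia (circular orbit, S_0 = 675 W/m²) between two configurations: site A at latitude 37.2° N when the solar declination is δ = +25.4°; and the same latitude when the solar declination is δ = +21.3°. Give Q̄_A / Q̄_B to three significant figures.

Q̄_A / Q̄_B ≈ 1.05

— Configuration A (ϕ=+37.2°):
cos h₀ = −tan(+37.2°) tan(+25.400°) = -0.3604, h₀ = 1.9395 rad.
Bracket: h₀ sin ϕ sin δ + cos ϕ cos δ sin h₀ = 1.9395×0.60460×0.42894 + 0.79653×0.90334×0.93279 = 0.502984 + 0.671177 = 1.174161.
Q̄ = (S_0/π) × [bracket] = (675/π) × 1.174161 = 252.28 W/m².
— Configuration B (ϕ=+37.2°):
cos h₀ = −tan(+37.2°) tan(+21.300°) = -0.2959, h₀ = 1.8712 rad.
Bracket: h₀ sin ϕ sin δ + cos ϕ cos δ sin h₀ = 1.8712×0.60460×0.36325 + 0.79653×0.93169×0.95521 = 0.410955 + 0.708880 = 1.119835.
Q̄ = (S_0/π) × [bracket] = (675/π) × 1.119835 = 240.61 W/m².
Ratio Q̄_A / Q̄_B = 252.28 / 240.61 = 1.049.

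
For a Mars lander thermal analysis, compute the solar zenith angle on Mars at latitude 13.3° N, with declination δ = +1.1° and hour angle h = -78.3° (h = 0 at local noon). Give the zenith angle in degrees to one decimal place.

cos θ_z = sin φ sin δ + cos φ cos δ cos h = 0.004416 + 0.197312 = 0.201728.
θ_z = arccos(0.201728) = 78.4°.

θ_z = 78.4°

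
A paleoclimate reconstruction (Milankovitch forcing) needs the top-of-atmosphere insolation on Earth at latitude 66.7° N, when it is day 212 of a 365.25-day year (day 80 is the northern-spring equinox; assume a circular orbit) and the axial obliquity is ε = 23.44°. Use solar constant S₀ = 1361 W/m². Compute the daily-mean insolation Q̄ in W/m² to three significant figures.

Q̄ ≈ 401 W/m²

Solar longitude: λ_s = 360° × (212 − 80)/365.25 = 130.103°.
sin δ = sin 23.44° × sin 130.103° = 0.30427, so δ = +17.714°.
cos H₀ = −tan(+66.7°) tan(+17.714°) = -0.7417, H₀ = 2.4063 rad.
Bracket: H₀ sin φ sin δ + cos φ cos δ sin H₀ = 2.4063×0.91845×0.30427 + 0.39555×0.95259×0.67078 = 0.672457 + 0.252748 = 0.925205.
Q̄ = (S₀/π) × [bracket] = (1361/π) × 0.925205 = 400.8 W/m².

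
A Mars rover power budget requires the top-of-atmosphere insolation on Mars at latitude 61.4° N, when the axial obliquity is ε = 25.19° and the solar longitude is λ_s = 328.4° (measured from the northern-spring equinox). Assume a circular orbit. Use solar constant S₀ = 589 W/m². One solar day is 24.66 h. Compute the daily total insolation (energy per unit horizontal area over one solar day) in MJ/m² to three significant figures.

Solar declination: sin δ = sin ε · sin λ_s = sin 25.19° × sin 328.4° = -0.22302, so δ = -12.886°.
cos H₀ = −tan(+61.4°) tan(-12.886°) = 0.4196, H₀ = 1.1378 rad.
Bracket: H₀ sin φ sin δ + cos φ cos δ sin H₀ = 1.1378×0.87798×-0.22302 + 0.47869×0.97481×0.90770 = -0.222789 + 0.423562 = 0.200773.
Q̄ = (S₀/π) × [bracket] = (589/π) × 0.200773 = 37.642 W/m².
Daily total = Q̄ × 24.66 h × 3600 s/h = 37.642 × 24.66 × 3600 / 10⁶ = 3.342 MJ/m².

3.34 MJ/m²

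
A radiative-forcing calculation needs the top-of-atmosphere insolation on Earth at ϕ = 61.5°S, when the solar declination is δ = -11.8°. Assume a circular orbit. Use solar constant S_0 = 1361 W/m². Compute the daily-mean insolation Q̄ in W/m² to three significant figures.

Q̄ ≈ 340 W/m²

cos h₀ = −tan(-61.5°) tan(-11.800°) = -0.3848, h₀ = 1.9658 rad.
Bracket: h₀ sin ϕ sin δ + cos ϕ cos δ sin h₀ = 1.9658×-0.87882×-0.20450 + 0.47716×0.97887×0.92301 = 0.353291 + 0.431117 = 0.784408.
Q̄ = (S_0/π) × [bracket] = (1361/π) × 0.784408 = 339.8 W/m².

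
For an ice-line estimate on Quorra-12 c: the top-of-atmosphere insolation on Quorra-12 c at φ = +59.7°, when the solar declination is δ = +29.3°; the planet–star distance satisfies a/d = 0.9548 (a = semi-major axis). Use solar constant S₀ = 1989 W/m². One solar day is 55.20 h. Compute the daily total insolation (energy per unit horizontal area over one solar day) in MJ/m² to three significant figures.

cos H₀ = −tan(+59.7°) tan(+29.300°) = -0.9603, H₀ = 2.8590 rad.
Bracket: H₀ sin φ sin δ + cos φ cos δ sin H₀ = 2.8590×0.86340×0.48938 + 0.50453×0.87207×0.27885 = 1.208015 + 0.122690 = 1.330705.
Inverse-square distance factor (a/d)² = 0.9548² = 0.911643.
Q̄ = (S₀/π) × 0.911643 × [bracket] = (1989/π) × 0.911643 × 1.330705 = 768.05 W/m².
Daily total = Q̄ × 55.20 h × 3600 s/h = 768.05 × 55.20 × 3600 / 10⁶ = 152.6 MJ/m².

153 MJ/m²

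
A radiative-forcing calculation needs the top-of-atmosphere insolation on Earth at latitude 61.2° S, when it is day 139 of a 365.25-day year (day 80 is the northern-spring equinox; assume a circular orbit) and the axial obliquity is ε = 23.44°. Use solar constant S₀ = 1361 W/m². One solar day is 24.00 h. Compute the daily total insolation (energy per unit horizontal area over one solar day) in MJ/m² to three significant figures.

3.33 MJ/m²

Solar longitude: λ_s = 360° × (139 − 80)/365.25 = 58.152°.
sin δ = sin 23.44° × sin 58.152° = 0.33790, so δ = +19.749°.
cos H₀ = −tan(-61.2°) tan(+19.749°) = 0.6531, H₀ = 0.8592 rad.
Bracket: H₀ sin φ sin δ + cos φ cos δ sin H₀ = 0.8592×-0.87631×0.33790 + 0.48175×0.94118×0.75731 = -0.254414 + 0.343375 = 0.088961.
Q̄ = (S₀/π) × [bracket] = (1361/π) × 0.088961 = 38.540 W/m².
Daily total = Q̄ × 24.00 h × 3600 s/h = 38.540 × 24.00 × 3600 / 10⁶ = 3.330 MJ/m².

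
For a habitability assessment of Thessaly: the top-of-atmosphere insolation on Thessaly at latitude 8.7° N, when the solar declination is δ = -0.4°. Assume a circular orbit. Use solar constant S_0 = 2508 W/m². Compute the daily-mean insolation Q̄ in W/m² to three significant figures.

cos h₀ = −tan(+8.7°) tan(-0.400°) = 0.0011, h₀ = 1.5697 rad.
Bracket: h₀ sin ϕ sin δ + cos ϕ cos δ sin h₀ = 1.5697×0.15126×-0.00698 + 0.98849×0.99998×1.00000 = -0.001657 + 0.988470 = 0.986813.
Q̄ = (S_0/π) × [bracket] = (2508/π) × 0.986813 = 787.8 W/m².

Q̄ ≈ 788 W/m²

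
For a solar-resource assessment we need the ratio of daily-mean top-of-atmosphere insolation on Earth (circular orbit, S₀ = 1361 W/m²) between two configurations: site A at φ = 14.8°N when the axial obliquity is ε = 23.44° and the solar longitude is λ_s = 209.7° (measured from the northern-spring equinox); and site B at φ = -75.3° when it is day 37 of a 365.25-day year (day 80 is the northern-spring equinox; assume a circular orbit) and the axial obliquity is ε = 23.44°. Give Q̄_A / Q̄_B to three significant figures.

— Configuration A (φ=+14.8°):
Solar declination: sin δ = sin ε · sin λ_s = sin 23.44° × sin 209.7° = -0.19709, so δ = -11.367°.
cos H₀ = −tan(+14.8°) tan(-11.367°) = 0.0531, H₀ = 1.5177 rad.
Bracket: H₀ sin φ sin δ + cos φ cos δ sin H₀ = 1.5177×0.25545×-0.19709 + 0.96682×0.98039×0.99859 = -0.076411 + 0.946524 = 0.870113.
Q̄ = (S₀/π) × [bracket] = (1361/π) × 0.870113 = 376.95 W/m².
— Configuration B (φ=-75.3°):
Solar longitude: λ_s = 360° × (37 − 80)/365.25 = -42.382°, i.e. -42.382° + 360° = 317.618°.
sin δ = sin 23.44° × sin 317.618° = -0.26814, so δ = -15.553°.
cos H₀ = −tan(-75.3°) tan(-15.553°) = -1.0609 ≤ −1 ⇒ polar day, H₀ = π.
Bracket: H₀ sin φ sin δ + cos φ cos δ sin H₀ = 3.1416×-0.96727×-0.26814 + 0.25376×0.96338×0.00000 = 0.814817 + 0.000000 = 0.814817.
Q̄ = (S₀/π) × [bracket] = (1361/π) × 0.814817 = 352.99 W/m².
Ratio Q̄_A / Q̄_B = 376.95 / 352.99 = 1.068.

Q̄_A / Q̄_B ≈ 1.07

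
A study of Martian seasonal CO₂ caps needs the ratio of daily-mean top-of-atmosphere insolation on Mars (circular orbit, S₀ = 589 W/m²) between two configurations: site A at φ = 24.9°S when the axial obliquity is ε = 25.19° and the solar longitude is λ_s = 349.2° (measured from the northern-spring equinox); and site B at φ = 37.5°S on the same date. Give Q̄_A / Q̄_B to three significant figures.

Q̄_A / Q̄_B ≈ 1.10

— Configuration A (φ=-24.9°):
Solar declination: sin δ = sin ε · sin λ_s = sin 25.19° × sin 349.2° = -0.07975, so δ = -4.574°.
cos H₀ = −tan(-24.9°) tan(-4.574°) = -0.0371, H₀ = 1.6079 rad.
Bracket: H₀ sin φ sin δ + cos φ cos δ sin H₀ = 1.6079×-0.42104×-0.07975 + 0.90704×0.99681×0.99931 = 0.053990 + 0.903523 = 0.957513.
Q̄ = (S₀/π) × [bracket] = (589/π) × 0.957513 = 179.52 W/m².
— Configuration B (φ=-37.5°):
cos H₀ = −tan(-37.5°) tan(-4.574°) = -0.0614, H₀ = 1.6322 rad.
Bracket: H₀ sin φ sin δ + cos φ cos δ sin H₀ = 1.6322×-0.60876×-0.07975 + 0.79335×0.99681×0.99811 = 0.079241 + 0.789325 = 0.868566.
Q̄ = (S₀/π) × [bracket] = (589/π) × 0.868566 = 162.84 W/m².
Ratio Q̄_A / Q̄_B = 179.52 / 162.84 = 1.102.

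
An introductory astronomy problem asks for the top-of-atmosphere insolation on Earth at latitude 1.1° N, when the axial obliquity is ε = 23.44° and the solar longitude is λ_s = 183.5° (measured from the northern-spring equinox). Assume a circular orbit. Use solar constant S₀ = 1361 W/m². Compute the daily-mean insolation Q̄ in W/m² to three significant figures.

Q̄ ≈ 433 W/m²

Solar declination: sin δ = sin ε · sin λ_s = sin 23.44° × sin 183.5° = -0.02428, so δ = -1.392°.
cos H₀ = −tan(+1.1°) tan(-1.392°) = 0.0005, H₀ = 1.5703 rad.
Bracket: H₀ sin φ sin δ + cos φ cos δ sin H₀ = 1.5703×0.01920×-0.02428 + 0.99982×0.99971×1.00000 = -0.000732 + 0.999530 = 0.998798.
Q̄ = (S₀/π) × [bracket] = (1361/π) × 0.998798 = 432.7 W/m².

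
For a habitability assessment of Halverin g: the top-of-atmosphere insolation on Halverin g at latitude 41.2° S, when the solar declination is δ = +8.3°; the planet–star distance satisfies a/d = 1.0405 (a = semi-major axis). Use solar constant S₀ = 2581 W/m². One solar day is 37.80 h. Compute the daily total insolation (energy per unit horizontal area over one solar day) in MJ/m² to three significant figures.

cos H₀ = −tan(-41.2°) tan(+8.300°) = 0.1277, H₀ = 1.4427 rad.
Bracket: H₀ sin φ sin δ + cos φ cos δ sin H₀ = 1.4427×-0.65869×0.14436 + 0.75241×0.98953×0.99181 = -0.137184 + 0.738435 = 0.601251.
Inverse-square distance factor (a/d)² = 1.0405² = 1.082640.
Q̄ = (S₀/π) × 1.082640 × [bracket] = (2581/π) × 1.082640 × 0.601251 = 534.78 W/m².
Daily total = Q̄ × 37.80 h × 3600 s/h = 534.78 × 37.80 × 3600 / 10⁶ = 72.77 MJ/m².

72.8 MJ/m²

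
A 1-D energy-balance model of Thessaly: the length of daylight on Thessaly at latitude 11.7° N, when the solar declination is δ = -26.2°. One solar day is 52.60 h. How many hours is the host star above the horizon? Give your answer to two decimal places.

24.59 h

cos H₀ = −tan φ · tan δ = −tan(+11.7°) × tan(-26.200°) = 0.1019, so H₀ = 1.4687 rad = 84.15°.
Daylight = 2H₀/(2π) × 52.60 h = (1.4687/π) × 52.60 = 24.59 h.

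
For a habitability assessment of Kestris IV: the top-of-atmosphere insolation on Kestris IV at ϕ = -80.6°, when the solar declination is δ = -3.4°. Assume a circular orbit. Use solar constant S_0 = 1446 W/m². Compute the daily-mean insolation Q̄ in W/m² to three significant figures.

Q̄ ≈ 122 W/m²

cos h₀ = −tan(-80.6°) tan(-3.400°) = -0.3589, h₀ = 1.9379 rad.
Bracket: h₀ sin ϕ sin δ + cos ϕ cos δ sin h₀ = 1.9379×-0.98657×-0.05931 + 0.16333×0.99824×0.93339 = 0.113393 + 0.152182 = 0.265575.
Q̄ = (S_0/π) × [bracket] = (1446/π) × 0.265575 = 122.2 W/m².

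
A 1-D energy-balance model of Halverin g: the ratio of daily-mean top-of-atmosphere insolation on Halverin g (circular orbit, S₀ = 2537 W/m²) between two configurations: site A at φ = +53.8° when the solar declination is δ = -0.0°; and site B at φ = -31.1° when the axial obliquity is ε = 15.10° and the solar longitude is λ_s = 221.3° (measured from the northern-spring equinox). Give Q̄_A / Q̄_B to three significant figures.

— Configuration A (φ=+53.8°):
cos H₀ = −tan(+53.8°) tan(-0.000°) = 0.0000, H₀ = 1.5708 rad.
Bracket: H₀ sin φ sin δ + cos φ cos δ sin H₀ = 1.5708×0.80696×-0.00000 + 0.59061×1.00000×1.00000 = -0.000000 + 0.590610 = 0.590610.
Q̄ = (S₀/π) × [bracket] = (2537/π) × 0.590610 = 476.95 W/m².
— Configuration B (φ=-31.1°):
Solar declination: sin δ = sin ε · sin λ_s = sin 15.10° × sin 221.3° = -0.17193, so δ = -9.900°.
cos H₀ = −tan(-31.1°) tan(-9.900°) = -0.1053, H₀ = 1.6763 rad.
Bracket: H₀ sin φ sin δ + cos φ cos δ sin H₀ = 1.6763×-0.51653×-0.17193 + 0.85627×0.98511×0.99444 = 0.148867 + 0.838830 = 0.987697.
Q̄ = (S₀/π) × [bracket] = (2537/π) × 0.987697 = 797.62 W/m².
Ratio Q̄_A / Q̄_B = 476.95 / 797.62 = 0.5980.

Q̄_A / Q̄_B ≈ 0.598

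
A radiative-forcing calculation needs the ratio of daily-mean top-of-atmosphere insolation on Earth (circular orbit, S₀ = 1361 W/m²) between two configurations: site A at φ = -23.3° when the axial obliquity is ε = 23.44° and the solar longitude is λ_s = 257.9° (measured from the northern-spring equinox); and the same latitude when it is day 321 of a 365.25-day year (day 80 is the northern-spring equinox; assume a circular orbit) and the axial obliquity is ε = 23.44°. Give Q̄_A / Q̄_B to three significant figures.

— Configuration A (φ=-23.3°):
Solar declination: sin δ = sin ε · sin λ_s = sin 23.44° × sin 257.9° = -0.38895, so δ = -22.889°.
cos H₀ = −tan(-23.3°) tan(-22.889°) = -0.1818, H₀ = 1.7536 rad.
Bracket: H₀ sin φ sin δ + cos φ cos δ sin H₀ = 1.7536×-0.39555×-0.38895 + 0.91845×0.92126×0.98333 = 0.269790 + 0.832026 = 1.101816.
Q̄ = (S₀/π) × [bracket] = (1361/π) × 1.101816 = 477.33 W/m².
— Configuration B (φ=-23.3°):
Solar longitude: λ_s = 360° × (321 − 80)/365.25 = 237.536°.
sin δ = sin 23.44° × sin 237.536° = -0.33563, so δ = -19.611°.
cos H₀ = −tan(-23.3°) tan(-19.611°) = -0.1534, H₀ = 1.7248 rad.
Bracket: H₀ sin φ sin δ + cos φ cos δ sin H₀ = 1.7248×-0.39555×-0.33563 + 0.91845×0.94200×0.98816 = 0.228982 + 0.854936 = 1.083918.
Q̄ = (S₀/π) × [bracket] = (1361/π) × 1.083918 = 469.57 W/m².
Ratio Q̄_A / Q̄_B = 477.33 / 469.57 = 1.017.

Q̄_A / Q̄_B ≈ 1.02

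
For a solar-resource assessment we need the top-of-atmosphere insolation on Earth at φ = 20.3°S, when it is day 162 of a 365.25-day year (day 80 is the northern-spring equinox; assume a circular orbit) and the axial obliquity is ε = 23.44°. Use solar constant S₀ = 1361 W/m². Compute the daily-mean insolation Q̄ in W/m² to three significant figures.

Q̄ ≈ 286 W/m²

Solar longitude: λ_s = 360° × (162 − 80)/365.25 = 80.821°.
sin δ = sin 23.44° × sin 80.821° = 0.39270, so δ = +23.122°.
cos H₀ = −tan(-20.3°) tan(+23.122°) = 0.1580, H₀ = 1.4122 rad.
Bracket: H₀ sin φ sin δ + cos φ cos δ sin H₀ = 1.4122×-0.34694×0.39270 + 0.93789×0.91967×0.98745 = -0.192403 + 0.851724 = 0.659321.
Q̄ = (S₀/π) × [bracket] = (1361/π) × 0.659321 = 285.6 W/m².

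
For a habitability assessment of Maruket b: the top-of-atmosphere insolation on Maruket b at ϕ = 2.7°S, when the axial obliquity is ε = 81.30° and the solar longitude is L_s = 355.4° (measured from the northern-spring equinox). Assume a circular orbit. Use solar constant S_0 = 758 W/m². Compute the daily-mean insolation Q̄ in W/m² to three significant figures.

Solar declination: sin δ = sin ε · sin L_s = sin 81.30° × sin 355.4° = -0.07928, so δ = -4.547°.
cos h₀ = −tan(-2.7°) tan(-4.547°) = -0.0038, h₀ = 1.5745 rad.
Bracket: h₀ sin ϕ sin δ + cos ϕ cos δ sin h₀ = 1.5745×-0.04711×-0.07928 + 0.99889×0.99685×0.99999 = 0.005881 + 0.995734 = 1.001615.
Q̄ = (S_0/π) × [bracket] = (758/π) × 1.001615 = 241.7 W/m².

Q̄ ≈ 242 W/m²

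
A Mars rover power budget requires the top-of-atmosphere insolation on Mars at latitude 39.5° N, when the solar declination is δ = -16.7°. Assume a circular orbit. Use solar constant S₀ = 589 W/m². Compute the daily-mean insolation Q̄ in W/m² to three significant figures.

cos H₀ = −tan(+39.5°) tan(-16.700°) = 0.2473, H₀ = 1.3209 rad.
Bracket: H₀ sin φ sin δ + cos φ cos δ sin H₀ = 1.3209×0.63608×-0.28736 + 0.77162×0.95782×0.96894 = -0.241439 + 0.716117 = 0.474678.
Q̄ = (S₀/π) × [bracket] = (589/π) × 0.474678 = 88.99 W/m².

Q̄ ≈ 89.0 W/m²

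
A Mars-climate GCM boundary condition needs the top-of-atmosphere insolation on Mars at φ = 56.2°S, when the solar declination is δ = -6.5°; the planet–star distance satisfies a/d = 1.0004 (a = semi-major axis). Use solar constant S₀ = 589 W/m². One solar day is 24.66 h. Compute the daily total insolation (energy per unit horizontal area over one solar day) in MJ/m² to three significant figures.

cos H₀ = −tan(-56.2°) tan(-6.500°) = -0.1702, H₀ = 1.7418 rad.
Bracket: H₀ sin φ sin δ + cos φ cos δ sin H₀ = 1.7418×-0.83098×-0.11320 + 0.55630×0.99357×0.98541 = 0.163846 + 0.544659 = 0.708505.
Inverse-square distance factor (a/d)² = 1.0004² = 1.000800.
Q̄ = (S₀/π) × 1.000800 × [bracket] = (589/π) × 1.000800 × 0.708505 = 132.94 W/m².
Daily total = Q̄ × 24.66 h × 3600 s/h = 132.94 × 24.66 × 3600 / 10⁶ = 11.80 MJ/m².

11.8 MJ/m²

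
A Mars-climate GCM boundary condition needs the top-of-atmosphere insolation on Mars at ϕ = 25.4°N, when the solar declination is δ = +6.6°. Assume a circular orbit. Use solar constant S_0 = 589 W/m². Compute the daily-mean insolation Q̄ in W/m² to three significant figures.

cos h₀ = −tan(+25.4°) tan(+6.600°) = -0.0549, h₀ = 1.6258 rad.
Bracket: h₀ sin ϕ sin δ + cos ϕ cos δ sin h₀ = 1.6258×0.42894×0.11494 + 0.90334×0.99337×0.99849 = 0.080156 + 0.895996 = 0.976152.
Q̄ = (S_0/π) × [bracket] = (589/π) × 0.976152 = 183.0 W/m².

Q̄ ≈ 183 W/m²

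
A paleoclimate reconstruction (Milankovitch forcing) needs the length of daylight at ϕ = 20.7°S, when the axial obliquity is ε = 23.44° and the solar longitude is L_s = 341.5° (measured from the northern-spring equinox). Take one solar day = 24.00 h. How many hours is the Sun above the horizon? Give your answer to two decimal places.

12.37 h

Solar declination: sin δ = sin ε · sin L_s = sin 23.44° × sin 341.5° = -0.12622, so δ = -7.251°.
cos h₀ = −tan ϕ · tan δ = −tan(-20.7°) × tan(-7.251°) = -0.0481, so h₀ = 1.6189 rad = 92.76°.
Daylight = 2h₀/(2π) × 24.00 h = (1.6189/π) × 24.00 = 12.37 h.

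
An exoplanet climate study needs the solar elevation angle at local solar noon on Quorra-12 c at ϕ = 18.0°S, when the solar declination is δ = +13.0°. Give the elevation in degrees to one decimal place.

At local noon the hour angle is zero, so the zenith angle equals |ϕ − δ| = |-18.0° − (+13.000°)| = 31.000°.
Elevation = 90° − 31.000° = 59.0°.

59.0°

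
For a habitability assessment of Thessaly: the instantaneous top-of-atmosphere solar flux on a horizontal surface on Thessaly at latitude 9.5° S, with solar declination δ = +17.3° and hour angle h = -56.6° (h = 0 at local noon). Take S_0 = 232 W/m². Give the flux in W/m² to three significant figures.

109 W/m²

cos θ_z = sin ϕ sin δ + cos ϕ cos δ cos h = -0.049081 + 0.518369 = 0.469288.
Flux = S_0 · cos θ_z = 232 × 0.469288 = 108.9 W/m².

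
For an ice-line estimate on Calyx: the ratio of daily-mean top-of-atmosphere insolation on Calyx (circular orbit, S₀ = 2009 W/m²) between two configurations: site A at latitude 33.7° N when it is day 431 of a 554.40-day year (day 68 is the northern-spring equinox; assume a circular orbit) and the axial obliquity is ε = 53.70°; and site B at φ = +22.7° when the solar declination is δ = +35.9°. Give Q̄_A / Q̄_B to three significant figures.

Q̄_A / Q̄_B ≈ 0.135

— Configuration A (φ=+33.7°):
Solar longitude: λ_s = 360° × (431 − 68)/554.40 = 235.714°.
sin δ = sin 53.70° × sin 235.714° = -0.66589, so δ = -41.751°.
cos H₀ = −tan(+33.7°) tan(-41.751°) = 0.5953, H₀ = 0.9332 rad.
Bracket: H₀ sin φ sin δ + cos φ cos δ sin H₀ = 0.9332×0.55484×-0.66589 + 0.83195×0.74605×0.80353 = -0.344782 + 0.498732 = 0.153950.
Q̄ = (S₀/π) × [bracket] = (2009/π) × 0.153950 = 98.449 W/m².
— Configuration B (φ=+22.7°):
cos H₀ = −tan(+22.7°) tan(+35.900°) = -0.3028, H₀ = 1.8784 rad.
Bracket: H₀ sin φ sin δ + cos φ cos δ sin H₀ = 1.8784×0.38591×0.58637 + 0.92254×0.81004×0.95305 = 0.425056 + 0.712209 = 1.137265.
Q̄ = (S₀/π) × [bracket] = (2009/π) × 1.137265 = 727.26 W/m².
Ratio Q̄_A / Q̄_B = 98.449 / 727.26 = 0.1354.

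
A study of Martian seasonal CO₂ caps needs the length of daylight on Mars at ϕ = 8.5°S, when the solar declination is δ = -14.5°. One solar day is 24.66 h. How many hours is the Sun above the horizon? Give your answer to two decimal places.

12.63 h

cos h₀ = −tan ϕ · tan δ = −tan(-8.5°) × tan(-14.500°) = -0.0387, so h₀ = 1.6095 rad = 92.22°.
Daylight = 2h₀/(2π) × 24.66 h = (1.6095/π) × 24.66 = 12.63 h.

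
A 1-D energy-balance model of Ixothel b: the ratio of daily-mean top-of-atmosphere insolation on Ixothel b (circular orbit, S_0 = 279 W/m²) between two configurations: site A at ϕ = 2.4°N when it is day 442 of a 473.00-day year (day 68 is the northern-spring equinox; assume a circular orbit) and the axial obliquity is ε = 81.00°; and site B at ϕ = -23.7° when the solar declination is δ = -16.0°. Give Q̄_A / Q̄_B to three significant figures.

— Configuration A (ϕ=+2.4°):
Solar longitude: L_s = 360° × (442 − 68)/473.00 = 284.651°.
sin δ = sin 81.00° × sin 284.651° = -0.95557, so δ = -72.857°.
cos h₀ = −tan(+2.4°) tan(-72.857°) = 0.1359, h₀ = 1.4345 rad.
Bracket: h₀ sin ϕ sin δ + cos ϕ cos δ sin h₀ = 1.4345×0.04188×-0.95557 + 0.99912×0.29476×0.99073 = -0.057408 + 0.291771 = 0.234363.
Q̄ = (S_0/π) × [bracket] = (279/π) × 0.234363 = 20.813 W/m².
— Configuration B (ϕ=-23.7°):
cos h₀ = −tan(-23.7°) tan(-16.000°) = -0.1259, h₀ = 1.6970 rad.
Bracket: h₀ sin ϕ sin δ + cos ϕ cos δ sin h₀ = 1.6970×-0.40195×-0.27564 + 0.91566×0.96126×0.99205 = 0.188017 + 0.873190 = 1.061207.
Q̄ = (S_0/π) × [bracket] = (279/π) × 1.061207 = 94.244 W/m².
Ratio Q̄_A / Q̄_B = 20.813 / 94.244 = 0.2208.

Q̄_A / Q̄_B ≈ 0.221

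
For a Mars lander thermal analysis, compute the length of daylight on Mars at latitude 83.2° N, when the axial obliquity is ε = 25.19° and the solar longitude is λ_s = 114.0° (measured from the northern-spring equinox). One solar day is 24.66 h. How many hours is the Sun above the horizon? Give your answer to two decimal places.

Solar declination: sin δ = sin ε · sin λ_s = sin 25.19° × sin 114.0° = 0.38882, so δ = +22.881°.
Sunrise equation: cos H₀ = −tan φ · tan δ = -3.5393 ≤ −1, so the Sun never sets (polar day) and H₀ = π.
Daylight = 2H₀/(2π) × 24.66 h = (3.1416/π) × 24.66 = 24.66 h.

24.66 h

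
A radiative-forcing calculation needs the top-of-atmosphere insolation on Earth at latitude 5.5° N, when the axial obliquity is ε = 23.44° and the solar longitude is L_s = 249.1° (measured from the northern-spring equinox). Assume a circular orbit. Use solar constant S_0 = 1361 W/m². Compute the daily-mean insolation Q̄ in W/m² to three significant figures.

Solar declination: sin δ = sin ε · sin L_s = sin 23.44° × sin 249.1° = -0.37162, so δ = -21.815°.
cos h₀ = −tan(+5.5°) tan(-21.815°) = 0.0385, h₀ = 1.5322 rad.
Bracket: h₀ sin ϕ sin δ + cos ϕ cos δ sin h₀ = 1.5322×0.09585×-0.37162 + 0.99540×0.92839×0.99926 = -0.054577 + 0.923436 = 0.868859.
Q̄ = (S_0/π) × [bracket] = (1361/π) × 0.868859 = 376.4 W/m².

Q̄ ≈ 376 W/m²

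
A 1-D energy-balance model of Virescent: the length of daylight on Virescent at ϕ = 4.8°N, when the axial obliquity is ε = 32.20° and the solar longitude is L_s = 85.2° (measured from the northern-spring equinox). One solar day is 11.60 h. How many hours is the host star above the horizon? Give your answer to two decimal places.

5.99 h

Solar declination: sin δ = sin ε · sin L_s = sin 32.20° × sin 85.2° = 0.53101, so δ = +32.074°.
cos h₀ = −tan ϕ · tan δ = −tan(+4.8°) × tan(+32.074°) = -0.0526, so h₀ = 1.6234 rad = 93.02°.
Daylight = 2h₀/(2π) × 11.60 h = (1.6234/π) × 11.60 = 5.99 h.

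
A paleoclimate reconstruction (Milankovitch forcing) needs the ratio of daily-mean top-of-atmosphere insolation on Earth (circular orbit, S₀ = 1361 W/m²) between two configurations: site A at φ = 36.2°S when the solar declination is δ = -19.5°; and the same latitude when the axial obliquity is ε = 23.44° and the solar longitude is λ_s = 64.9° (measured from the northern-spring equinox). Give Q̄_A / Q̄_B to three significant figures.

— Configuration A (φ=-36.2°):
cos H₀ = −tan(-36.2°) tan(-19.500°) = -0.2592, H₀ = 1.8330 rad.
Bracket: H₀ sin φ sin δ + cos φ cos δ sin H₀ = 1.8330×-0.59061×-0.33381 + 0.80696×0.94264×0.96583 = 0.361379 + 0.734681 = 1.096060.
Q̄ = (S₀/π) × [bracket] = (1361/π) × 1.096060 = 474.83 W/m².
— Configuration B (φ=-36.2°):
Solar declination: sin δ = sin ε · sin λ_s = sin 23.44° × sin 64.9° = 0.36022, so δ = +21.114°.
cos H₀ = −tan(-36.2°) tan(+21.114°) = 0.2826, H₀ = 1.2843 rad.
Bracket: H₀ sin φ sin δ + cos φ cos δ sin H₀ = 1.2843×-0.59061×0.36022 + 0.80696×0.93287×0.95923 = -0.273234 + 0.722098 = 0.448864.
Q̄ = (S₀/π) × [bracket] = (1361/π) × 0.448864 = 194.46 W/m².
Ratio Q̄_A / Q̄_B = 474.83 / 194.46 = 2.442.

Q̄_A / Q̄_B ≈ 2.44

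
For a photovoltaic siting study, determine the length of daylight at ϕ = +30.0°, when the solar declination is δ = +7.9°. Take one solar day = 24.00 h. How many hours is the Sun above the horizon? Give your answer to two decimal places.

12.61 h

cos h₀ = −tan ϕ · tan δ = −tan(+30.0°) × tan(+7.900°) = -0.0801, so h₀ = 1.6510 rad = 94.60°.
Daylight = 2h₀/(2π) × 24.00 h = (1.6510/π) × 24.00 = 12.61 h.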